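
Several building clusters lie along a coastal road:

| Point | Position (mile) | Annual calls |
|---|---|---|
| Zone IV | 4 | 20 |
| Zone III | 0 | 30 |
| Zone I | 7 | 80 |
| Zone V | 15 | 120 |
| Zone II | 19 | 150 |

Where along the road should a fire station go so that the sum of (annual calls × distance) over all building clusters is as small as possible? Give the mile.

For a sum of weighted absolute distances on a line, the optimum is the weighted median (not the mean). Total weight W = 400; half-weight = 200.
Sort by position and accumulate weight:
  mile 0 (Zone III, w=30) → cum 30
  mile 4 (Zone IV, w=20) → cum 50
  mile 7 (Zone I, w=80) → cum 130
  mile 15 (Zone V, w=120) → cum 250  ≥ 200 → median here
  mile 19 (Zone II, w=150) → cum 400
Optimal location: mile 15.

x = 15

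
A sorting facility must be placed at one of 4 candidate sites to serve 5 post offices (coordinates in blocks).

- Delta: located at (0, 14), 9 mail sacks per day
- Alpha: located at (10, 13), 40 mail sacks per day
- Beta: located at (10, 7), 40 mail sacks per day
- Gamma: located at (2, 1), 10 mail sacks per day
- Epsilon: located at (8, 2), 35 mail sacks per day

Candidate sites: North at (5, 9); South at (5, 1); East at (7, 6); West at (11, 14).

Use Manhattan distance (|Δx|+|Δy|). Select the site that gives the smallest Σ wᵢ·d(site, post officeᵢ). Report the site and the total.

East, total 970 blocks

Total weighted distance at each candidate:
  North (5, 9): total = 1190
  South (5, 1): total = 1452
  East (7, 6): total = 970
  West (11, 14): total = 1244
Minimum is at East with total 970 blocks.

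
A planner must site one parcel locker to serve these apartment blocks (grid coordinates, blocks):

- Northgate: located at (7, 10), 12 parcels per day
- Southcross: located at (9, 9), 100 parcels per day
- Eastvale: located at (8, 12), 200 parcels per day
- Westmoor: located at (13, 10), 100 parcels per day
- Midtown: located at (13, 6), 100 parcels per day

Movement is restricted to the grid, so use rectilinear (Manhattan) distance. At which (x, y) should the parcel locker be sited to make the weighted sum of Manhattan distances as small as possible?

(9, 10)

Manhattan distance separates: Σwᵢ(|x−xᵢ|+|y−yᵢ|) = Σwᵢ|x−xᵢ| + Σwᵢ|y−yᵢ|, so x and y are optimised independently as 1-D weighted medians.
Total weight W = 512; half = 256.
x-coordinate, sorted with cumulative weight:
  x=7 (Northgate, w=12) cum 12
  x=8 (Eastvale, w=200) cum 212
  x=9 (Southcross, w=100) cum 312  ← median
  x=13 (Westmoor, w=100) cum 412
  x=13 (Midtown, w=100) cum 512
⇒ x* = 9
y-coordinate, sorted with cumulative weight:
  y=6 (Midtown, w=100) cum 100
  y=9 (Southcross, w=100) cum 200
  y=10 (Northgate, w=12) cum 212
  y=10 (Westmoor, w=100) cum 312  ← median
  y=12 (Eastvale, w=200) cum 512
⇒ y* = 10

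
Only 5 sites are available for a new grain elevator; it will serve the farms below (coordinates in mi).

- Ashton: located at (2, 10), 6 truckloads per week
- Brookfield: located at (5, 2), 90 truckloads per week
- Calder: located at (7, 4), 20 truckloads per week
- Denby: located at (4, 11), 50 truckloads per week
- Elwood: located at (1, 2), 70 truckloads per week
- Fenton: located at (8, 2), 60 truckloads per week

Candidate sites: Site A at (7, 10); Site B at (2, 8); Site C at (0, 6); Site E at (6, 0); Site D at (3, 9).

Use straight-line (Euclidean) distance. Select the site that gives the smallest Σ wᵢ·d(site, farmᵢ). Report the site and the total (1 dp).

Site E, total 1454.0 mi

Total weighted distance at each candidate:
  Site A (7, 10): total = 2234.0
  Site B (2, 8): total = 1859.0
  Site C (0, 6): total = 1894.1
  Site E (6, 0): total = 1454.0
  Site D (3, 9): total = 1929.3
Minimum is at Site E with total 1454.0 mi.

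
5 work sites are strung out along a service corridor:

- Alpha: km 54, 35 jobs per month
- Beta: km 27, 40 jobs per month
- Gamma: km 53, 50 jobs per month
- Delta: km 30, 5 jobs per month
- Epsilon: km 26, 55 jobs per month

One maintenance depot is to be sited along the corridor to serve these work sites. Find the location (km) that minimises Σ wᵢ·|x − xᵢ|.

For a sum of weighted absolute distances on a line, the optimum is the weighted median (not the mean). Total weight W = 185; half-weight = 92.5.
Sort by position and accumulate weight:
  km 26 (Epsilon, w=55) → cum 55
  km 27 (Beta, w=40) → cum 95  ≥ 92.5 → median here
  km 30 (Delta, w=5) → cum 100
  km 53 (Gamma, w=50) → cum 150
  km 54 (Alpha, w=35) → cum 185
Optimal location: km 27.

x = 27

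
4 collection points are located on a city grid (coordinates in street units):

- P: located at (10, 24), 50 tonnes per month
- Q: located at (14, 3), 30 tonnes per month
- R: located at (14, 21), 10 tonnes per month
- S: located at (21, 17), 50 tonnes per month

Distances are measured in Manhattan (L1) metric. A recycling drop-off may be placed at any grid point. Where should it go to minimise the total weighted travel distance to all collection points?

(14, 17)

Manhattan distance separates: Σwᵢ(|x−xᵢ|+|y−yᵢ|) = Σwᵢ|x−xᵢ| + Σwᵢ|y−yᵢ|, so x and y are optimised independently as 1-D weighted medians.
Total weight W = 140; half = 70.
x-coordinate, sorted with cumulative weight:
  x=10 (P, w=50) cum 50
  x=14 (Q, w=30) cum 80  ← median
  x=14 (R, w=10) cum 90
  x=21 (S, w=50) cum 140
⇒ x* = 14
y-coordinate, sorted with cumulative weight:
  y=3 (Q, w=30) cum 30
  y=17 (S, w=50) cum 80  ← median
  y=21 (R, w=10) cum 90
  y=24 (P, w=50) cum 140
⇒ y* = 17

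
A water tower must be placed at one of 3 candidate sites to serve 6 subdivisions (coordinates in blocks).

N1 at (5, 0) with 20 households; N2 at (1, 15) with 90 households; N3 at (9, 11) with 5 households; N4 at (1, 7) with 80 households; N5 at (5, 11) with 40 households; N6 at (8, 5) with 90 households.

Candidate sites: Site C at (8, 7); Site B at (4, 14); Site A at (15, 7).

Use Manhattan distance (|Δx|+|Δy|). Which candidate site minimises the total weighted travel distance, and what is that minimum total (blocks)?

Site C, total 2595 blocks

Total weighted distance at each candidate:
  Site C (8, 7): total = 2595
  Site B (4, 14): total = 2830
  Site A (15, 7): total = 4860
Minimum is at Site C with total 2595 blocks.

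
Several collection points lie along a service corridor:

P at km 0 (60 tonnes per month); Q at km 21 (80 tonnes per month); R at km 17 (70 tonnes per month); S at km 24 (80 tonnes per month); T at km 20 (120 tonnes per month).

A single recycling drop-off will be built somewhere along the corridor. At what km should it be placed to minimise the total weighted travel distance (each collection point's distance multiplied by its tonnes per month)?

x = 20

For a sum of weighted absolute distances on a line, the optimum is the weighted median (not the mean). Total weight W = 410; half-weight = 205.
Sort by position and accumulate weight:
  km 0 (P, w=60) → cum 60
  km 17 (R, w=70) → cum 130
  km 20 (T, w=120) → cum 250  ≥ 205 → median here
  km 21 (Q, w=80) → cum 330
  km 24 (S, w=80) → cum 410
Optimal location: km 20.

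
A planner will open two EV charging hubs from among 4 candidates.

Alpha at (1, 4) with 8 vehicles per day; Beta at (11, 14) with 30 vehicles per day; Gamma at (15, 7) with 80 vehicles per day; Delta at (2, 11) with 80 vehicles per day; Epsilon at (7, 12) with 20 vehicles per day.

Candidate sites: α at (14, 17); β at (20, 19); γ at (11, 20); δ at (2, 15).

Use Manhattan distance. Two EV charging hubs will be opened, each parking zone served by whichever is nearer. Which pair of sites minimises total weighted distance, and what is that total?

{α, δ}, total 1636

Evaluate every pair (each demand assigned to the nearer of the two):
  {α, δ}: total = 1636
  {γ, δ}: total = 2116
  {β, δ}: total = 2236
  {α, β}: total = 2948
  {α, γ}: total = 2948
  {β, γ}: total = 3428
Best pair: {α, δ} with total 1636.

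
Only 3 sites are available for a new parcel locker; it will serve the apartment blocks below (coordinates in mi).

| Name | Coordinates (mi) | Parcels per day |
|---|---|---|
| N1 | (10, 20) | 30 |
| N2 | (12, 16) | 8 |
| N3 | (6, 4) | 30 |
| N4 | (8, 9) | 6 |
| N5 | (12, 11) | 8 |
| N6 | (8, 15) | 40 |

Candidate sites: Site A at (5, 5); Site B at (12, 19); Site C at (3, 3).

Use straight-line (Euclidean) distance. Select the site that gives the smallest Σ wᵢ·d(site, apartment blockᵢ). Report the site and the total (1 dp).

Site B, total 930.6 mi

Total weighted distance at each candidate:
  Site A (5, 5): total = 1142.4
  Site B (12, 19): total = 930.6
  Site C (3, 3): total = 1436.1
Minimum is at Site B with total 930.6 mi.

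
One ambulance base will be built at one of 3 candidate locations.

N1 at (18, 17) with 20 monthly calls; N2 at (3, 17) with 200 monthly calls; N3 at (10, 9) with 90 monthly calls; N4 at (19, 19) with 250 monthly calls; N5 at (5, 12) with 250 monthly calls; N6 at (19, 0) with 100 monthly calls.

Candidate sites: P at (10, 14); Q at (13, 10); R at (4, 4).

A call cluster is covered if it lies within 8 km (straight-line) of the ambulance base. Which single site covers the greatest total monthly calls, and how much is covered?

Coverage radius r = 8 km; a point is covered iff (Δx)²+(Δy)² ≤ 8² = 64.
  P (10, 14): covers {N2, N3, N5} → 540
  Q (13, 10): covers {N3} → 90
  R (4, 4): covers {N3} → 90
Maximum coverage at P: 540 monthly calls.

P, covering 540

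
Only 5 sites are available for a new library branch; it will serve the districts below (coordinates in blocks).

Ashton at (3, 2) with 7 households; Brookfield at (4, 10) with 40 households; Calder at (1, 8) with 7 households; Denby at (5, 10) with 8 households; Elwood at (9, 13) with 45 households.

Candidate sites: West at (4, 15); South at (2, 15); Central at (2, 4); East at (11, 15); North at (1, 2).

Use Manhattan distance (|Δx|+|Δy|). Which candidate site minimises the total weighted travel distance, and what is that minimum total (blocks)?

West, total 731 blocks

Total weighted distance at each candidate:
  West (4, 15): total = 731
  South (2, 15): total = 903
  Central (2, 4): total = 1168
  East (11, 15): total = 1014
  North (1, 2): total = 1447
Minimum is at West with total 731 blocks.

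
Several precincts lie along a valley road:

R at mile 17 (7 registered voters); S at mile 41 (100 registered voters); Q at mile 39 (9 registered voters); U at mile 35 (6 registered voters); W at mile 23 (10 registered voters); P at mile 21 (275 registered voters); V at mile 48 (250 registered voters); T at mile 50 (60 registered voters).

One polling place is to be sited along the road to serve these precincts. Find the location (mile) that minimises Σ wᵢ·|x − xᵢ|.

For a sum of weighted absolute distances on a line, the optimum is the weighted median (not the mean). Total weight W = 717; half-weight = 358.5.
Sort by position and accumulate weight:
  mile 17 (R, w=7) → cum 7
  mile 21 (P, w=275) → cum 282
  mile 23 (W, w=10) → cum 292
  mile 35 (U, w=6) → cum 298
  mile 39 (Q, w=9) → cum 307
  mile 41 (S, w=100) → cum 407  ≥ 358.5 → median here
  mile 48 (V, w=250) → cum 657
  mile 50 (T, w=60) → cum 717
Optimal location: mile 41.

x = 41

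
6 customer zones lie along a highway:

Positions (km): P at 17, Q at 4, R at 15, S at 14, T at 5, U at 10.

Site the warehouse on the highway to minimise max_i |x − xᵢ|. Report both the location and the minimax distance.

location 10.5, max distance 6.5

The 1-center on a line is the midpoint of the two extreme points: leftmost at 4, rightmost at 17.
Optimal location = (4 + 17)/2 = 10.5; maximum distance = (17 − 4)/2 = 6.5.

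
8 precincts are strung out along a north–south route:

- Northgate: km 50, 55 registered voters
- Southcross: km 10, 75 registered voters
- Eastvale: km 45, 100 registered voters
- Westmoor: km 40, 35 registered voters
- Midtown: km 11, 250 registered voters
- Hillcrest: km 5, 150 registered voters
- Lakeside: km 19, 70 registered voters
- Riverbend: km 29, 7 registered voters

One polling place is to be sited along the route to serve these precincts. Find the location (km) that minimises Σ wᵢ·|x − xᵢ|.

For a sum of weighted absolute distances on a line, the optimum is the weighted median (not the mean). Total weight W = 742; half-weight = 371.
Sort by position and accumulate weight:
  km 5 (Hillcrest, w=150) → cum 150
  km 10 (Southcross, w=75) → cum 225
  km 11 (Midtown, w=250) → cum 475  ≥ 371 → median here
  km 19 (Lakeside, w=70) → cum 545
  km 29 (Riverbend, w=7) → cum 552
  km 40 (Westmoor, w=35) → cum 587
  km 45 (Eastvale, w=100) → cum 687
  km 50 (Northgate, w=55) → cum 742
Optimal location: km 11.

x = 11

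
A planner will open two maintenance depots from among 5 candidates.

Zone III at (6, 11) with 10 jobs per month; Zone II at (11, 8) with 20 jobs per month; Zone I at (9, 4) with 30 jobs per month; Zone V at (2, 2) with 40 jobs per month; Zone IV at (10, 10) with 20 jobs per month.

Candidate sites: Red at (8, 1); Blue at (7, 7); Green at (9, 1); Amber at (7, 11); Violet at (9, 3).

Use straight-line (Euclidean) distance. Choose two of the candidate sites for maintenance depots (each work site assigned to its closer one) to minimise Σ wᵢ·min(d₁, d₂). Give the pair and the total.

Evaluate every pair (each demand assigned to the nearer of the two):
  {Amber, Violet}: total = 486.1
  {Red, Amber}: total = 511.4
  {Blue, Violet}: total = 521.4
  {Green, Amber}: total = 546.1
  {Blue, Amber}: total = 546.7
  {Red, Blue}: total = 546.7
  {Blue, Green}: total = 581.4
  {Red, Violet}: total = 607.9
  {Green, Violet}: total = 647.4
  {Red, Green}: total = 762.0
Best pair: {Amber, Violet} with total 486.1.

{Amber, Violet}, total 486.1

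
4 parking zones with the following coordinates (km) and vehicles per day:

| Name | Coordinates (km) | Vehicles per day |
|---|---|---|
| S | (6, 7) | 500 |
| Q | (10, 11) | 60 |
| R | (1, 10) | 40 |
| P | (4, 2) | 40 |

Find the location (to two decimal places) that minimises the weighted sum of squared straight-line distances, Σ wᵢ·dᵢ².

The minimiser of Σwᵢ‖p−pᵢ‖² is the weighted centroid p* = (Σwᵢpᵢ)/(Σwᵢ).
Σwᵢ = 640.
Σwᵢxᵢ = 500·6 + 60·10 + 40·1 + 40·4 = 3800.
Σwᵢyᵢ = 500·7 + 60·11 + 40·10 + 40·2 = 4640.
x* = 3800/640 = 5.94, y* = 4640/640 = 7.25.

(5.94, 7.25)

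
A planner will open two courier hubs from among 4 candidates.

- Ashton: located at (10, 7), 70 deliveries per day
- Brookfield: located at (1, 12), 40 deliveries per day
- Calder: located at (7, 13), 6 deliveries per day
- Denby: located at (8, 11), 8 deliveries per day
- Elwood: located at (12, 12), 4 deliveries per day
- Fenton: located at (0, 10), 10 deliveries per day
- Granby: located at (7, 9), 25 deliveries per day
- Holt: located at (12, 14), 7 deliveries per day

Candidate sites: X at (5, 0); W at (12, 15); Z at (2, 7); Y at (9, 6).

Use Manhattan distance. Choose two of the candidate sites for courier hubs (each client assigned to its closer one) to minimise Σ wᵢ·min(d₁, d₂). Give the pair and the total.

Evaluate every pair (each demand assigned to the nearer of the two):
  {Z, Y}: total = 770
  {W, Y}: total = 1064
  {W, Z}: total = 1150
  {X, Y}: total = 1170
  {X, Z}: total = 1350
  {X, W}: total = 1810
Best pair: {Z, Y} with total 770.

{Z, Y}, total 770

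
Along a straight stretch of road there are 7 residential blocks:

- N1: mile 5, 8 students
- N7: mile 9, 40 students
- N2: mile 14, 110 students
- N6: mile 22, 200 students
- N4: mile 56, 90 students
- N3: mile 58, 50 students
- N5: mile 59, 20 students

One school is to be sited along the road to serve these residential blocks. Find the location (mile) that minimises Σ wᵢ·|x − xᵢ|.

For a sum of weighted absolute distances on a line, the optimum is the weighted median (not the mean). Total weight W = 518; half-weight = 259.
Sort by position and accumulate weight:
  mile 5 (N1, w=8) → cum 8
  mile 9 (N7, w=40) → cum 48
  mile 14 (N2, w=110) → cum 158
  mile 22 (N6, w=200) → cum 358  ≥ 259 → median here
  mile 56 (N4, w=90) → cum 448
  mile 58 (N3, w=50) → cum 498
  mile 59 (N5, w=20) → cum 518
Optimal location: mile 22.

x = 22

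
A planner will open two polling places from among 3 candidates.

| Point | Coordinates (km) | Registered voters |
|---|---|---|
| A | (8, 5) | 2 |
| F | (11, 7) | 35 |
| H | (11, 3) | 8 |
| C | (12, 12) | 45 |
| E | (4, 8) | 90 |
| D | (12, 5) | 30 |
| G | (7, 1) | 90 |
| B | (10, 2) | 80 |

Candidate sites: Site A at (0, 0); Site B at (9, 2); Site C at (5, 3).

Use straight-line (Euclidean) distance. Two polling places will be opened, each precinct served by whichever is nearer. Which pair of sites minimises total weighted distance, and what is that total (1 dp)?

Evaluate every pair (each demand assigned to the nearer of the two):
  {Site B, Site C}: total = 1549.9
  {Site A, Site B}: total = 1794.0
  {Site A, Site C}: total = 2160.5
Best pair: {Site B, Site C} with total 1549.9.

{Site B, Site C}, total 1549.9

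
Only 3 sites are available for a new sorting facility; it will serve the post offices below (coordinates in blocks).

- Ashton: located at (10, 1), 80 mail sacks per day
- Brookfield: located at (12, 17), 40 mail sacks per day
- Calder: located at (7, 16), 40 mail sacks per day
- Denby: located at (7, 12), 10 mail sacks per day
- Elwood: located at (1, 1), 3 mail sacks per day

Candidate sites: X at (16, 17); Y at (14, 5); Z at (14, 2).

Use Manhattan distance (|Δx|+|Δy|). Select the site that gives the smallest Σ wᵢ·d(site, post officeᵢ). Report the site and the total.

Y, total 2111 blocks

Total weighted distance at each candidate:
  X (16, 17): total = 2553
  Y (14, 5): total = 2111
  Z (14, 2): total = 2132
Minimum is at Y with total 2111 blocks.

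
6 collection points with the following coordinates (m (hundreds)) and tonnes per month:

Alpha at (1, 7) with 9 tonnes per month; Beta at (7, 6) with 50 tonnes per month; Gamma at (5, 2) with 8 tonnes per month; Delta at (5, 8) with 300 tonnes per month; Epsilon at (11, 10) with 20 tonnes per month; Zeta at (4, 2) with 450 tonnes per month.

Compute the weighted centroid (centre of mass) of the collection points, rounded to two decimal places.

(4.68, 4.63)

The minimiser of Σwᵢ‖p−pᵢ‖² is the weighted centroid p* = (Σwᵢpᵢ)/(Σwᵢ).
Σwᵢ = 837.
Σwᵢxᵢ = 9·1 + 50·7 + 8·5 + 300·5 + 20·11 + 450·4 = 3919.
Σwᵢyᵢ = 9·7 + 50·6 + 8·2 + 300·8 + 20·10 + 450·2 = 3879.
x* = 3919/837 = 4.68, y* = 3879/837 = 4.63.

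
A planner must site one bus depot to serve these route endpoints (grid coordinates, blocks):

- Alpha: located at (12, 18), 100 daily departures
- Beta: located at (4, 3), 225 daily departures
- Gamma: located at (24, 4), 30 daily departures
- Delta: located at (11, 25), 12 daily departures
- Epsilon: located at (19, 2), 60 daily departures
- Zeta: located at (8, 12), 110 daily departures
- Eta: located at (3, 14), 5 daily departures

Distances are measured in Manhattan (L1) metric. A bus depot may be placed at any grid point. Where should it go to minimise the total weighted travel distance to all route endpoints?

Manhattan distance separates: Σwᵢ(|x−xᵢ|+|y−yᵢ|) = Σwᵢ|x−xᵢ| + Σwᵢ|y−yᵢ|, so x and y are optimised independently as 1-D weighted medians.
Total weight W = 542; half = 271.
x-coordinate, sorted with cumulative weight:
  x=3 (Eta, w=5) cum 5
  x=4 (Beta, w=225) cum 230
  x=8 (Zeta, w=110) cum 340  ← median
  x=11 (Delta, w=12) cum 352
  x=12 (Alpha, w=100) cum 452
  x=19 (Epsilon, w=60) cum 512
  x=24 (Gamma, w=30) cum 542
⇒ x* = 8
y-coordinate, sorted with cumulative weight:
  y=2 (Epsilon, w=60) cum 60
  y=3 (Beta, w=225) cum 285  ← median
  y=4 (Gamma, w=30) cum 315
  y=12 (Zeta, w=110) cum 425
  y=14 (Eta, w=5) cum 430
  y=18 (Alpha, w=100) cum 530
  y=25 (Delta, w=12) cum 542
⇒ y* = 3

(8, 3)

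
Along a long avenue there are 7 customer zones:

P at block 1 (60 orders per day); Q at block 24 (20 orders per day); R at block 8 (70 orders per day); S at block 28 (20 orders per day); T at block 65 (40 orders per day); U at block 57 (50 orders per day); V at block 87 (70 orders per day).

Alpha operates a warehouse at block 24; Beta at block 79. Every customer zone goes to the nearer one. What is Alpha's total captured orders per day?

The indifferent point is the midpoint (24+79)/2 = 51.5; customer zones left of it (closer to Alpha at 24) go to Alpha, those right go to Beta.
  P at 1 (w=60) → Alpha
  R at 8 (w=70) → Alpha
  Q at 24 (w=20) → Alpha
  S at 28 (w=20) → Alpha
  U at 57 (w=50) → Beta
  T at 65 (w=40) → Beta
  V at 87 (w=70) → Beta
Alpha captures 170; Beta captures 160.

170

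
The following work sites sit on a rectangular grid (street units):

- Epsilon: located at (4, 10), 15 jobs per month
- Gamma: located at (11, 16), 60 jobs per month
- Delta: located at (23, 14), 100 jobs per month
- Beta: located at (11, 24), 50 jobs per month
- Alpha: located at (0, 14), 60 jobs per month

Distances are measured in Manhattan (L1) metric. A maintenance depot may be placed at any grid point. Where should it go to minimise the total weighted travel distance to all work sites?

(11, 14)

Manhattan distance separates: Σwᵢ(|x−xᵢ|+|y−yᵢ|) = Σwᵢ|x−xᵢ| + Σwᵢ|y−yᵢ|, so x and y are optimised independently as 1-D weighted medians.
Total weight W = 285; half = 142.5.
x-coordinate, sorted with cumulative weight:
  x=0 (Alpha, w=60) cum 60
  x=4 (Epsilon, w=15) cum 75
  x=11 (Gamma, w=60) cum 135
  x=11 (Beta, w=50) cum 185  ← median
  x=23 (Delta, w=100) cum 285
⇒ x* = 11
y-coordinate, sorted with cumulative weight:
  y=10 (Epsilon, w=15) cum 15
  y=14 (Delta, w=100) cum 115
  y=14 (Alpha, w=60) cum 175  ← median
  y=16 (Gamma, w=60) cum 235
  y=24 (Beta, w=50) cum 285
⇒ y* = 14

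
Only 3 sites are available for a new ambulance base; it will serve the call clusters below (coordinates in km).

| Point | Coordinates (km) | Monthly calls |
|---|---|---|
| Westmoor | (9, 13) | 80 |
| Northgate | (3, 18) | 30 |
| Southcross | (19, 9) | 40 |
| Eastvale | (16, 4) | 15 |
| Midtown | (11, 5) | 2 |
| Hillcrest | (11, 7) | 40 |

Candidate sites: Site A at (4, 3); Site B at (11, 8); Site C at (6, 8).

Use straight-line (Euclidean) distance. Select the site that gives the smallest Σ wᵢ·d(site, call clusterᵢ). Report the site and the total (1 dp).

Site B, total 1279.5 km

Total weighted distance at each candidate:
  Site A (4, 3): total = 2509.3
  Site B (11, 8): total = 1279.5
  Site C (6, 8): total = 1678.4
Minimum is at Site B with total 1279.5 km.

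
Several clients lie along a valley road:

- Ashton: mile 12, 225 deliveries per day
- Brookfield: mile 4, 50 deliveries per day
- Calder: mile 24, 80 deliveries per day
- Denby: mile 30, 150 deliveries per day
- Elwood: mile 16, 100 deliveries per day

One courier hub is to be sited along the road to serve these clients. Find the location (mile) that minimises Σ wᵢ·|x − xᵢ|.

x = 16

For a sum of weighted absolute distances on a line, the optimum is the weighted median (not the mean). Total weight W = 605; half-weight = 302.5.
Sort by position and accumulate weight:
  mile 4 (Brookfield, w=50) → cum 50
  mile 12 (Ashton, w=225) → cum 275
  mile 16 (Elwood, w=100) → cum 375  ≥ 302.5 → median here
  mile 24 (Calder, w=80) → cum 455
  mile 30 (Denby, w=150) → cum 605
Optimal location: mile 16.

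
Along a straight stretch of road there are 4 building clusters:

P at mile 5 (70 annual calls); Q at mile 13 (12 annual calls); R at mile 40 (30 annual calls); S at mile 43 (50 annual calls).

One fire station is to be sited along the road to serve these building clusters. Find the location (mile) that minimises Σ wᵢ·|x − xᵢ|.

x = 13

For a sum of weighted absolute distances on a line, the optimum is the weighted median (not the mean). Total weight W = 162; half-weight = 81.
Sort by position and accumulate weight:
  mile 5 (P, w=70) → cum 70
  mile 13 (Q, w=12) → cum 82  ≥ 81 → median here
  mile 40 (R, w=30) → cum 112
  mile 43 (S, w=50) → cum 162
Optimal location: mile 13.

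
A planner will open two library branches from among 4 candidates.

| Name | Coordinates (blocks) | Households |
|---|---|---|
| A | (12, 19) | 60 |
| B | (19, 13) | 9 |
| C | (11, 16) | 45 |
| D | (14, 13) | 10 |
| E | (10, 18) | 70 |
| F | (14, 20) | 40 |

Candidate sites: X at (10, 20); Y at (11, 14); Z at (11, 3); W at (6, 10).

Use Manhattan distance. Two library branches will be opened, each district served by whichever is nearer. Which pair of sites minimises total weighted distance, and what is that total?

Evaluate every pair (each demand assigned to the nearer of the two):
  {X, Y}: total = 691
  {X, Z}: total = 959
  {X, W}: total = 959
  {Y, Z}: total = 1281
  {Y, W}: total = 1281
  {Z, W}: total = 3209
Best pair: {X, Y} with total 691.

{X, Y}, total 691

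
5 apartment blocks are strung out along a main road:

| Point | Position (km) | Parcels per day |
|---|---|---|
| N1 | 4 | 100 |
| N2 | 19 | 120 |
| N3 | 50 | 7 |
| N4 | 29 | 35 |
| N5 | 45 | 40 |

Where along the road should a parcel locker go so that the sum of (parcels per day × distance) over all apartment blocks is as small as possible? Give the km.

x = 19

For a sum of weighted absolute distances on a line, the optimum is the weighted median (not the mean). Total weight W = 302; half-weight = 151.
Sort by position and accumulate weight:
  km 4 (N1, w=100) → cum 100
  km 19 (N2, w=120) → cum 220  ≥ 151 → median here
  km 29 (N4, w=35) → cum 255
  km 45 (N5, w=40) → cum 295
  km 50 (N3, w=7) → cum 302
Optimal location: km 19.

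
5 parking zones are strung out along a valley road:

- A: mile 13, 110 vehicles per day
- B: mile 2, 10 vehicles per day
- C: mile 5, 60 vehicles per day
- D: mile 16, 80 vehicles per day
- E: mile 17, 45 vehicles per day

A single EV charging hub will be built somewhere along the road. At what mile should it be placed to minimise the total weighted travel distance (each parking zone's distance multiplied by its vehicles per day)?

For a sum of weighted absolute distances on a line, the optimum is the weighted median (not the mean). Total weight W = 305; half-weight = 152.5.
Sort by position and accumulate weight:
  mile 2 (B, w=10) → cum 10
  mile 5 (C, w=60) → cum 70
  mile 13 (A, w=110) → cum 180  ≥ 152.5 → median here
  mile 16 (D, w=80) → cum 260
  mile 17 (E, w=45) → cum 305
Optimal location: mile 13.

x = 13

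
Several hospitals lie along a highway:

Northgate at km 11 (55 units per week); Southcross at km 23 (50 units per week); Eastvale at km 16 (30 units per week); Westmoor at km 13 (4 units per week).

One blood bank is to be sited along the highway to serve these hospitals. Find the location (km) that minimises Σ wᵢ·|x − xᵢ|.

x = 16

For a sum of weighted absolute distances on a line, the optimum is the weighted median (not the mean). Total weight W = 139; half-weight = 69.5.
Sort by position and accumulate weight:
  km 11 (Northgate, w=55) → cum 55
  km 13 (Westmoor, w=4) → cum 59
  km 16 (Eastvale, w=30) → cum 89  ≥ 69.5 → median here
  km 23 (Southcross, w=50) → cum 139
Optimal location: km 16.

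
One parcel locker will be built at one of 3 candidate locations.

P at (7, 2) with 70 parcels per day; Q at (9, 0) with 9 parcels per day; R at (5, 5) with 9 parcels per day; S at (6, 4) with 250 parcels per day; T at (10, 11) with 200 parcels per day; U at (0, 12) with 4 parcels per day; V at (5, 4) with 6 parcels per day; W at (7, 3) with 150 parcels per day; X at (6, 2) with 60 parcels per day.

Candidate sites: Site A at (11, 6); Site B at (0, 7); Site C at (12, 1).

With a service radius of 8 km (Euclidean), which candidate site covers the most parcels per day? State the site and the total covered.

Site A, covering 754

Coverage radius r = 8 km; a point is covered iff (Δx)²+(Δy)² ≤ 8² = 64.
  Site A (11, 6): covers {P, Q, R, S, T, V, W, X} → 754
  Site B (0, 7): covers {R, S, U, V, X} → 329
  Site C (12, 1): covers {P, Q, S, V, W, X} → 545
Maximum coverage at Site A: 754 parcels per day.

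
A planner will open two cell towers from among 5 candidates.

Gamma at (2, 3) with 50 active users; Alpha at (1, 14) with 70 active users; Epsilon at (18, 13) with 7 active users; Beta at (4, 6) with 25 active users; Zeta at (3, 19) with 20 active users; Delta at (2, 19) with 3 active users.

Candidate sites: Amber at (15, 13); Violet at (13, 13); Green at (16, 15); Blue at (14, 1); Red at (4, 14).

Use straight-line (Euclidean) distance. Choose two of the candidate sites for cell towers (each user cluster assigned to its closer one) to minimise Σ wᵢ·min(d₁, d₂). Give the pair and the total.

Evaluate every pair (each demand assigned to the nearer of the two):
  {Green, Red}: total = 1107.0
  {Amber, Red}: total = 1108.2
  {Violet, Red}: total = 1122.2
  {Blue, Red}: total = 1175.7
  {Violet, Blue}: total = 2036.5
  {Violet, Green}: total = 2161.9
  {Amber, Violet}: total = 2163.1
  {Amber, Blue}: total = 2202.6
  {Green, Blue}: total = 2275.6
  {Amber, Green}: total = 2459.6
Best pair: {Green, Red} with total 1107.0.

{Green, Red}, total 1107.0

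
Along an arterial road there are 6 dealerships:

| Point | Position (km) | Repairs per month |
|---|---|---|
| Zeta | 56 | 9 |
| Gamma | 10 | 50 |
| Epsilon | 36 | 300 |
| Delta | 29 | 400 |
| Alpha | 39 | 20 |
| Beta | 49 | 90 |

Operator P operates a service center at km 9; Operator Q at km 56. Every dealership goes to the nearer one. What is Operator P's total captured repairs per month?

450

The indifferent point is the midpoint (9+56)/2 = 32.5; dealerships left of it (closer to Operator P at 9) go to Operator P, those right go to Operator Q.
  Gamma at 10 (w=50) → Operator P
  Delta at 29 (w=400) → Operator P
  Epsilon at 36 (w=300) → Operator Q
  Alpha at 39 (w=20) → Operator Q
  Beta at 49 (w=90) → Operator Q
  Zeta at 56 (w=9) → Operator Q
Operator P captures 450; Operator Q captures 419.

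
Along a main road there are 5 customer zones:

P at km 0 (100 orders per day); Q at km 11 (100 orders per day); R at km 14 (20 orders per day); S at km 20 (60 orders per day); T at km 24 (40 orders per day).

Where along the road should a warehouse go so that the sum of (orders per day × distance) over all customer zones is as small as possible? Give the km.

x = 11

For a sum of weighted absolute distances on a line, the optimum is the weighted median (not the mean). Total weight W = 320; half-weight = 160.
Sort by position and accumulate weight:
  km 0 (P, w=100) → cum 100
  km 11 (Q, w=100) → cum 200  ≥ 160 → median here
  km 14 (R, w=20) → cum 220
  km 20 (S, w=60) → cum 280
  km 24 (T, w=40) → cum 320
Optimal location: km 11.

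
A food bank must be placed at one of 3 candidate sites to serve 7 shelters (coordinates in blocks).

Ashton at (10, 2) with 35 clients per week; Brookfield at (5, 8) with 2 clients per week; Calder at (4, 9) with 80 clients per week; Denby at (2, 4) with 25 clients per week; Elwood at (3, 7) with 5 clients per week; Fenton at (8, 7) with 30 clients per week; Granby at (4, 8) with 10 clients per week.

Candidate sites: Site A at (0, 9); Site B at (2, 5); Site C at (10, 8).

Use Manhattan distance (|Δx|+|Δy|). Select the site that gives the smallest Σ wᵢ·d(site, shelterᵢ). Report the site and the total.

Total weighted distance at each candidate:
  Site A (0, 9): total = 1477
  Site B (2, 5): total = 1207
  Site C (10, 8): total = 1270
Minimum is at Site B with total 1207 blocks.

Site B, total 1207 blocks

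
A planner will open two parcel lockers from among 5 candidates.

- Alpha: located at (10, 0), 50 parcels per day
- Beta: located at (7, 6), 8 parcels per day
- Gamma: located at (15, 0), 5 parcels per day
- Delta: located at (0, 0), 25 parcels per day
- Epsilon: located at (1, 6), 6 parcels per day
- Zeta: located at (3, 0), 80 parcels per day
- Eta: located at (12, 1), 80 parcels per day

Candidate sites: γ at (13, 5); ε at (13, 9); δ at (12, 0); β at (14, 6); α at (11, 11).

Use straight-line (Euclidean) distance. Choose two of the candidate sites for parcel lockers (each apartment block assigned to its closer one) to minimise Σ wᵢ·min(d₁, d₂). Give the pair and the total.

Evaluate every pair (each demand assigned to the nearer of the two):
  {δ, α}: total = 1333.3
  {γ, δ}: total = 1335.9
  {ε, δ}: total = 1342.9
  {δ, β}: total = 1346.2
  {γ, α}: total = 2006.7
  {γ, ε}: total = 2011.9
  {γ, β}: total = 2011.9
  {β, α}: total = 2323.3
  {ε, β}: total = 2332.8
  {ε, α}: total = 2748.9
Best pair: {δ, α} with total 1333.3.

{δ, α}, total 1333.3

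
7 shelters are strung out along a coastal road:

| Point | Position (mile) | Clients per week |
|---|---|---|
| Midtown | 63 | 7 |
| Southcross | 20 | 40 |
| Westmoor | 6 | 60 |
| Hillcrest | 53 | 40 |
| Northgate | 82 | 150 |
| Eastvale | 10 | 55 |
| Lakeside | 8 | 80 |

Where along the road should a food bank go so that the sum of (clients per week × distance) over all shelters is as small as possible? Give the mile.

x = 20

For a sum of weighted absolute distances on a line, the optimum is the weighted median (not the mean). Total weight W = 432; half-weight = 216.
Sort by position and accumulate weight:
  mile 6 (Westmoor, w=60) → cum 60
  mile 8 (Lakeside, w=80) → cum 140
  mile 10 (Eastvale, w=55) → cum 195
  mile 20 (Southcross, w=40) → cum 235  ≥ 216 → median here
  mile 53 (Hillcrest, w=40) → cum 275
  mile 63 (Midtown, w=7) → cum 282
  mile 82 (Northgate, w=150) → cum 432
Optimal location: mile 20.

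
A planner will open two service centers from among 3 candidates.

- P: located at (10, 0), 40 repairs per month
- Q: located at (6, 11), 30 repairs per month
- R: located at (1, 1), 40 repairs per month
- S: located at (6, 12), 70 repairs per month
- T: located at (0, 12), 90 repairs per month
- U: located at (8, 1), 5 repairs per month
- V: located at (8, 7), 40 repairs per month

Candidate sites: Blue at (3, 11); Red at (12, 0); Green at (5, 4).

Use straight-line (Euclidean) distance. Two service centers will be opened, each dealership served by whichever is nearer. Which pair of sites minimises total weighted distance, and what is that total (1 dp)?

Evaluate every pair (each demand assigned to the nearer of the two):
  {Blue, Green}: total = 1243.0
  {Blue, Red}: total = 1360.6
  {Red, Green}: total = 2095.9
Best pair: {Blue, Green} with total 1243.0.

{Blue, Green}, total 1243.0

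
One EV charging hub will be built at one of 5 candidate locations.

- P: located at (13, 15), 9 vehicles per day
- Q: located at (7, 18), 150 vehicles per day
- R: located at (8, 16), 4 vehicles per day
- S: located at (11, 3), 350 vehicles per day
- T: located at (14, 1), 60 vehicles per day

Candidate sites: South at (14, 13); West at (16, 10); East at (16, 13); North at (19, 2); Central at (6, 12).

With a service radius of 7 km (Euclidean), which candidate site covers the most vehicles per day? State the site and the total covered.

Central, covering 154

Coverage radius r = 7 km; a point is covered iff (Δx)²+(Δy)² ≤ 7² = 49.
  South (14, 13): covers {P, R} → 13
  West (16, 10): covers {P} → 9
  East (16, 13): covers {P} → 9
  North (19, 2): covers {T} → 60
  Central (6, 12): covers {Q, R} → 154
Maximum coverage at Central: 154 vehicles per day.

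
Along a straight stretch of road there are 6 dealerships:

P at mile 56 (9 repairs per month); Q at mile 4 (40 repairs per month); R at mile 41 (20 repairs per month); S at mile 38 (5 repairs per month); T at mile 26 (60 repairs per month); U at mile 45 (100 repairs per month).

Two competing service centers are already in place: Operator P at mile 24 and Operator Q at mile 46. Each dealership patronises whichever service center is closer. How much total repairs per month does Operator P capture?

100

The indifferent point is the midpoint (24+46)/2 = 35; dealerships left of it (closer to Operator P at 24) go to Operator P, those right go to Operator Q.
  Q at 4 (w=40) → Operator P
  T at 26 (w=60) → Operator P
  S at 38 (w=5) → Operator Q
  R at 41 (w=20) → Operator Q
  U at 45 (w=100) → Operator Q
  P at 56 (w=9) → Operator Q
Operator P captures 100; Operator Q captures 134.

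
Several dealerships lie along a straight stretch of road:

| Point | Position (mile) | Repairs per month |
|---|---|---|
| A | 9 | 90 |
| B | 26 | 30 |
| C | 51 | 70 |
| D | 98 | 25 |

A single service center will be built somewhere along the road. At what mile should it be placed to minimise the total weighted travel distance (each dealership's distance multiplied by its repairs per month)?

x = 26

For a sum of weighted absolute distances on a line, the optimum is the weighted median (not the mean). Total weight W = 215; half-weight = 107.5.
Sort by position and accumulate weight:
  mile 9 (A, w=90) → cum 90
  mile 26 (B, w=30) → cum 120  ≥ 107.5 → median here
  mile 51 (C, w=70) → cum 190
  mile 98 (D, w=25) → cum 215
Optimal location: mile 26.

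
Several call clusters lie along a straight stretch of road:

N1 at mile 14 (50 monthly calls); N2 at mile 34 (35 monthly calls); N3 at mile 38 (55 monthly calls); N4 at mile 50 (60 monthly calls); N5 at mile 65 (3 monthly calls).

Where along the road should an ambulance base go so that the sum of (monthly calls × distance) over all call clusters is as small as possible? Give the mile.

x = 38

For a sum of weighted absolute distances on a line, the optimum is the weighted median (not the mean). Total weight W = 203; half-weight = 101.5.
Sort by position and accumulate weight:
  mile 14 (N1, w=50) → cum 50
  mile 34 (N2, w=35) → cum 85
  mile 38 (N3, w=55) → cum 140  ≥ 101.5 → median here
  mile 50 (N4, w=60) → cum 200
  mile 65 (N5, w=3) → cum 203
Optimal location: mile 38.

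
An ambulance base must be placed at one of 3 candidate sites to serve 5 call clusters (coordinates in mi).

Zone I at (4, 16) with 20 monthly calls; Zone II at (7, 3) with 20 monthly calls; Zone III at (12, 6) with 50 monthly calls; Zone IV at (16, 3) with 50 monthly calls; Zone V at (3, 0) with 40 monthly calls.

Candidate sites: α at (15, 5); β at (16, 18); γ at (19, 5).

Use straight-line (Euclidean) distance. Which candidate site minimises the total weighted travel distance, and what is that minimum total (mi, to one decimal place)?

α, total 1266.0 mi

Total weighted distance at each candidate:
  α (15, 5): total = 1266.0
  β (16, 18): total = 2863.8
  γ (19, 5): total = 1819.7
Minimum is at α with total 1266.0 mi.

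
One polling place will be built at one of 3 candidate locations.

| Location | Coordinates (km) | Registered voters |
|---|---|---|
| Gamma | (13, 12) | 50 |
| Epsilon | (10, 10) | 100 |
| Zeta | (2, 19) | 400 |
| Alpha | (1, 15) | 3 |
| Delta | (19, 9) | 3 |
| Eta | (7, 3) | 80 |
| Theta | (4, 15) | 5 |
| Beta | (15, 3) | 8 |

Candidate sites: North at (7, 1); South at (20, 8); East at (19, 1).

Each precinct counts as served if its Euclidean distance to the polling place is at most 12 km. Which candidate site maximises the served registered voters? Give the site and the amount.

North, covering 188

Coverage radius r = 12 km; a point is covered iff (Δx)²+(Δy)² ≤ 12² = 144.
  North (7, 1): covers {Epsilon, Eta, Beta} → 188
  South (20, 8): covers {Gamma, Epsilon, Delta, Beta} → 161
  East (19, 1): covers {Delta, Beta} → 11
Maximum coverage at North: 188 registered voters.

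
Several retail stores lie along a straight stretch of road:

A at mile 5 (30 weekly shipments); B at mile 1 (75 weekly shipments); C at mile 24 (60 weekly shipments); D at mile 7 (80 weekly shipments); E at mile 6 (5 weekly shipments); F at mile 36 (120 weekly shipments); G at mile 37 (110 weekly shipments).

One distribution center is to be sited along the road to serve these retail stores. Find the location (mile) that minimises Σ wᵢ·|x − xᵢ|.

For a sum of weighted absolute distances on a line, the optimum is the weighted median (not the mean). Total weight W = 480; half-weight = 240.
Sort by position and accumulate weight:
  mile 1 (B, w=75) → cum 75
  mile 5 (A, w=30) → cum 105
  mile 6 (E, w=5) → cum 110
  mile 7 (D, w=80) → cum 190
  mile 24 (C, w=60) → cum 250  ≥ 240 → median here
  mile 36 (F, w=120) → cum 370
  mile 37 (G, w=110) → cum 480
Optimal location: mile 24.

x = 24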